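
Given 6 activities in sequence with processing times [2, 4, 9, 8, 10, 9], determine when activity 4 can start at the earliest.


Activity 4 starts after activities 1 through 3 complete.
Predecessor durations: [2, 4, 9]
ES = 2 + 4 + 9 = 15

15


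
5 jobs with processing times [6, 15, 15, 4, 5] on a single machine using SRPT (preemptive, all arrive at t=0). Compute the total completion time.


Since all jobs arrive at t=0, SRPT equals SPT ordering.
SPT order: [4, 5, 6, 15, 15]
Completion times:
  Job 1: p=4, C=4
  Job 2: p=5, C=9
  Job 3: p=6, C=15
  Job 4: p=15, C=30
  Job 5: p=15, C=45
Total completion time = 4 + 9 + 15 + 30 + 45 = 103

103


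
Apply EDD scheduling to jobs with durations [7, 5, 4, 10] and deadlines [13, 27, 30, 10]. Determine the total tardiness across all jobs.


Sort by due date (EDD order): [(10, 10), (7, 13), (5, 27), (4, 30)]
Compute completion times and tardiness:
  Job 1: p=10, d=10, C=10, tardiness=max(0,10-10)=0
  Job 2: p=7, d=13, C=17, tardiness=max(0,17-13)=4
  Job 3: p=5, d=27, C=22, tardiness=max(0,22-27)=0
  Job 4: p=4, d=30, C=26, tardiness=max(0,26-30)=0
Total tardiness = 4

4


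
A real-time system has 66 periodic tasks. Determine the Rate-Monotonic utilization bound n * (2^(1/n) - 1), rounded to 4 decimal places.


Compute 2^(1/66) = 1.0105575720
Subtract 1: 1.0105575720 - 1 = 0.0105575720
Multiply by n: 66 * 0.0105575720 = 0.6967997520
Round to 4 dp: 0.6968

0.6968


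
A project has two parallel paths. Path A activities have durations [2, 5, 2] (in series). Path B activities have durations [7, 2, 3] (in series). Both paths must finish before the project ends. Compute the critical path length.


Path A total = 2 + 5 + 2 = 9
Path B total = 7 + 2 + 3 = 12
Critical path = longest path = max(9, 12) = 12

12


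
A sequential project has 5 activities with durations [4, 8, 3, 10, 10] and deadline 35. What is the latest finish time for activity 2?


LF(activity 2) = deadline - sum of successor durations
Successors: activities 3 through 5 with durations [3, 10, 10]
Sum of successor durations = 23
LF = 35 - 23 = 12

12


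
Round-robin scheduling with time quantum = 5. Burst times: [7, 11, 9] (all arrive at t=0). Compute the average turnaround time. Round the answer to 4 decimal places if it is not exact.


Time quantum = 5
Execution trace:
  J1 runs 5 units, time = 5
  J2 runs 5 units, time = 10
  J3 runs 5 units, time = 15
  J1 runs 2 units, time = 17
  J2 runs 5 units, time = 22
  J3 runs 4 units, time = 26
  J2 runs 1 units, time = 27
Finish times: [17, 27, 26]
Average turnaround = 70/3 = 23.3333

23.3333


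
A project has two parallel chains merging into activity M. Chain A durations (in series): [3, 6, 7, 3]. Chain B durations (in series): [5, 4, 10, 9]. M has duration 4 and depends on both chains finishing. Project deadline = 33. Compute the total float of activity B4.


Forward pass: ES(B4) = sum of predecessors on chain B = 19
EF = ES + duration = 19 + 9 = 28
Backward pass: LF(M) = deadline = 33; LS(M) = 33 - 4 = 29
LF(B4) = LS(M) - sum(successors on chain B) = 29 - 0 = 29
LS = LF - duration = 29 - 9 = 20
Total float = LS - ES = 20 - 19 = 1

1


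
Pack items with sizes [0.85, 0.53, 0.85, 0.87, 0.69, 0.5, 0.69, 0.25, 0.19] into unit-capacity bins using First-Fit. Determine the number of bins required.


Place items sequentially using First-Fit:
  Item 0.85 -> new Bin 1
  Item 0.53 -> new Bin 2
  Item 0.85 -> new Bin 3
  Item 0.87 -> new Bin 4
  Item 0.69 -> new Bin 5
  Item 0.5 -> new Bin 6
  Item 0.69 -> new Bin 7
  Item 0.25 -> Bin 2 (now 0.78)
  Item 0.19 -> Bin 2 (now 0.97)
Total bins used = 7

7


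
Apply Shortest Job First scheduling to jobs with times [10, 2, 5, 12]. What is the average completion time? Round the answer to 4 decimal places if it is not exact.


SJF order (ascending): [2, 5, 10, 12]
Completion times:
  Job 1: burst=2, C=2
  Job 2: burst=5, C=7
  Job 3: burst=10, C=17
  Job 4: burst=12, C=29
Average completion = 55/4 = 13.75

13.75


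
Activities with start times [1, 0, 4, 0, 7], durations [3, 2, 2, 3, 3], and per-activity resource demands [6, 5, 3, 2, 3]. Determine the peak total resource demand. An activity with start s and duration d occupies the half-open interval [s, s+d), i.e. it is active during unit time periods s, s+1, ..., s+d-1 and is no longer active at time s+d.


Each activity i is active on [start_i, start_i + duration_i).
Compute total resource usage per time slot:
  t=0: active resources = [5, 2], total = 7
  t=1: active resources = [6, 5, 2], total = 13
  t=2: active resources = [6, 2], total = 8
  t=3: active resources = [6], total = 6
  t=4: active resources = [3], total = 3
  t=5: active resources = [3], total = 3
  t=6: active resources = [], total = 0
  t=7: active resources = [3], total = 3
  t=8: active resources = [3], total = 3
  t=9: active resources = [3], total = 3
Peak resource demand = 13

13


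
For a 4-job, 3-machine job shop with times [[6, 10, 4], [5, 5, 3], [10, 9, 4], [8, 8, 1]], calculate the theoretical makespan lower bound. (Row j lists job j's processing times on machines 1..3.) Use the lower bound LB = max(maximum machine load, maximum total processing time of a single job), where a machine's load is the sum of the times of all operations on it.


Machine loads:
  Machine 1: 6 + 5 + 10 + 8 = 29
  Machine 2: 10 + 5 + 9 + 8 = 32
  Machine 3: 4 + 3 + 4 + 1 = 12
Max machine load = 32
Job totals:
  Job 1: 20
  Job 2: 13
  Job 3: 23
  Job 4: 17
Max job total = 23
Lower bound = max(32, 23) = 32

32


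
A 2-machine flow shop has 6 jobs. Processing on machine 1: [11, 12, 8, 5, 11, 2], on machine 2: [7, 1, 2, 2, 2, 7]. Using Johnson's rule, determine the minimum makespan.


Apply Johnson's rule:
  Group 1 (a <= b): [(6, 2, 7)]
  Group 2 (a > b): [(1, 11, 7), (3, 8, 2), (4, 5, 2), (5, 11, 2), (2, 12, 1)]
Optimal job order: [6, 1, 3, 4, 5, 2]
Schedule:
  Job 6: M1 done at 2, M2 done at 9
  Job 1: M1 done at 13, M2 done at 20
  Job 3: M1 done at 21, M2 done at 23
  Job 4: M1 done at 26, M2 done at 28
  Job 5: M1 done at 37, M2 done at 39
  Job 2: M1 done at 49, M2 done at 50
Makespan = 50

50


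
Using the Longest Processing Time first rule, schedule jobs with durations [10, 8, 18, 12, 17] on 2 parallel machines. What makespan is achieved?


Sort jobs in decreasing order (LPT): [18, 17, 12, 10, 8]
Assign each job to the least loaded machine:
  Machine 1: jobs [18, 10, 8], load = 36
  Machine 2: jobs [17, 12], load = 29
Makespan = max load = 36

36


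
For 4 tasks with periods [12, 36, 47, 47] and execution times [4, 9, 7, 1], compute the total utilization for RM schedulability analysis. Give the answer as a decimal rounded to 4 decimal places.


Compute individual utilizations (exact fractions):
  Task 1: C/T = 4/12 = 1/3 (approx. 0.3333)
  Task 2: C/T = 9/36 = 1/4 (approx. 0.25)
  Task 3: C/T = 7/47 (approx. 0.1489)
  Task 4: C/T = 1/47 (approx. 0.0213)
Total utilization U = 1/3 + 1/4 + 7/47 + 1/47 = 425/564
Rounded to 4 decimal places: U = 0.7535
RM (Liu & Layland) bound for 4 tasks = 0.756828; compare with U = 425/564 (approx. 0.753546)
U <= bound, so schedulable by RM sufficient condition.

0.7535


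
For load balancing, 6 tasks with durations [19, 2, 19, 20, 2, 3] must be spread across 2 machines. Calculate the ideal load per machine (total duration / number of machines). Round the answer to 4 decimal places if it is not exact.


Total processing time = 19 + 2 + 19 + 20 + 2 + 3 = 65
Number of machines = 2
Ideal balanced load = 65 / 2 = 32.5

32.5


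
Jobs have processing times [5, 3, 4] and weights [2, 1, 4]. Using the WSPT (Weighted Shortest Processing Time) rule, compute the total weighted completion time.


Compute p/w ratios and sort ascending (WSPT): [(4, 4), (5, 2), (3, 1)]
Compute weighted completion times:
  Job (p=4,w=4): C=4, w*C=4*4=16
  Job (p=5,w=2): C=9, w*C=2*9=18
  Job (p=3,w=1): C=12, w*C=1*12=12
Total weighted completion time = 46

46


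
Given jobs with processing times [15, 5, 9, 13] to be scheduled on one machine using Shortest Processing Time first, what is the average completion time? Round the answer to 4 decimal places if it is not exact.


Sort jobs by processing time (SPT order): [5, 9, 13, 15]
Compute completion times sequentially:
  Job 1: processing = 5, completes at 5
  Job 2: processing = 9, completes at 14
  Job 3: processing = 13, completes at 27
  Job 4: processing = 15, completes at 42
Sum of completion times = 88
Average completion time = 88/4 = 22.0

22.0


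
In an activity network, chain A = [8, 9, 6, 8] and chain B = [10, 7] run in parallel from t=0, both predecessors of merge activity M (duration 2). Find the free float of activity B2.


ES(B2) = sum of predecessors on chain B = 10
EF(B2) = ES + duration = 10 + 7 = 17
Successor of B2 is M. ES(M) = max(sum(A), sum(B)) = max(31, 17) = 31
Free float = ES(successor) - EF(current) = 31 - 17 = 14

14


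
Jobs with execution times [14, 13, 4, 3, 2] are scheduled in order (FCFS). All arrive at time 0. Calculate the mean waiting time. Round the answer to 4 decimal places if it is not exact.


FCFS order (as given): [14, 13, 4, 3, 2]
Waiting times:
  Job 1: wait = 0
  Job 2: wait = 14
  Job 3: wait = 27
  Job 4: wait = 31
  Job 5: wait = 34
Sum of waiting times = 106
Average waiting time = 106/5 = 21.2

21.2


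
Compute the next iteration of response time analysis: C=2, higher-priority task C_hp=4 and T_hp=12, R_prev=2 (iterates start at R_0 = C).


R_next = C + ceil(R_prev / T_hp) * C_hp
ceil(2 / 12) = ceil(0.1667) = 1
Interference = 1 * 4 = 4
R_next = 2 + 4 = 6

6


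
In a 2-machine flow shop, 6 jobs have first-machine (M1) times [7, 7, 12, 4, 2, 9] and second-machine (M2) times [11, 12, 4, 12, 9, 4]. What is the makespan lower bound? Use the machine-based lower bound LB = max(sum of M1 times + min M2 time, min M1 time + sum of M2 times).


LB1 = sum(M1 times) + min(M2 times) = 41 + 4 = 45
LB2 = min(M1 times) + sum(M2 times) = 2 + 52 = 54
Lower bound = max(LB1, LB2) = max(45, 54) = 54

54


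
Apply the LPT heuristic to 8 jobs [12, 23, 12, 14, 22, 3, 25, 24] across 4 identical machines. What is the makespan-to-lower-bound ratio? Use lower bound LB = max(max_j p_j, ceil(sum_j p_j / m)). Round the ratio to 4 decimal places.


LPT order: [25, 24, 23, 22, 14, 12, 12, 3]
Machine loads after assignment: [28, 36, 35, 36]
LPT makespan = 36
Lower bound = max(max_job, ceil(total/4)) = max(25, 34) = 34
Ratio = 36 / 34 = 1.0588

1.0588


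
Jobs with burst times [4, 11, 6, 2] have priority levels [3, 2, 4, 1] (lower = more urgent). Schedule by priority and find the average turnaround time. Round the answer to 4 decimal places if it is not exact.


Sort by priority (ascending = highest first):
Order: [(1, 2), (2, 11), (3, 4), (4, 6)]
Completion times:
  Priority 1, burst=2, C=2
  Priority 2, burst=11, C=13
  Priority 3, burst=4, C=17
  Priority 4, burst=6, C=23
Average turnaround = 55/4 = 13.75

13.75


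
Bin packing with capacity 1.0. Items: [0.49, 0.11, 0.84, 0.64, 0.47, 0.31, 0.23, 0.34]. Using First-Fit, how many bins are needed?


Place items sequentially using First-Fit:
  Item 0.49 -> new Bin 1
  Item 0.11 -> Bin 1 (now 0.6)
  Item 0.84 -> new Bin 2
  Item 0.64 -> new Bin 3
  Item 0.47 -> new Bin 4
  Item 0.31 -> Bin 1 (now 0.91)
  Item 0.23 -> Bin 3 (now 0.87)
  Item 0.34 -> Bin 4 (now 0.81)
Total bins used = 4

4


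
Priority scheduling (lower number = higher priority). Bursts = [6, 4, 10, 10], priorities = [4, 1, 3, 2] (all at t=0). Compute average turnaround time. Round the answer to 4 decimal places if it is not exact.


Sort by priority (ascending = highest first):
Order: [(1, 4), (2, 10), (3, 10), (4, 6)]
Completion times:
  Priority 1, burst=4, C=4
  Priority 2, burst=10, C=14
  Priority 3, burst=10, C=24
  Priority 4, burst=6, C=30
Average turnaround = 72/4 = 18.0

18.0


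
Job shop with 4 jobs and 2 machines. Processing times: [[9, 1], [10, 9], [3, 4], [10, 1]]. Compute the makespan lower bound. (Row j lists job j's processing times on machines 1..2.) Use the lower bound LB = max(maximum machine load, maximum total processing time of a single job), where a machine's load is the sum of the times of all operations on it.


Machine loads:
  Machine 1: 9 + 10 + 3 + 10 = 32
  Machine 2: 1 + 9 + 4 + 1 = 15
Max machine load = 32
Job totals:
  Job 1: 10
  Job 2: 19
  Job 3: 7
  Job 4: 11
Max job total = 19
Lower bound = max(32, 19) = 32

32


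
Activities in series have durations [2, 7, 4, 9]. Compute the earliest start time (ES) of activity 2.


Activity 2 starts after activities 1 through 1 complete.
Predecessor durations: [2]
ES = 2 = 2

2


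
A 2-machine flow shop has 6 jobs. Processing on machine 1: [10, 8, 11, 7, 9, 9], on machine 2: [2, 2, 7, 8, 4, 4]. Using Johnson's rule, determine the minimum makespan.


Apply Johnson's rule:
  Group 1 (a <= b): [(4, 7, 8)]
  Group 2 (a > b): [(3, 11, 7), (5, 9, 4), (6, 9, 4), (1, 10, 2), (2, 8, 2)]
Optimal job order: [4, 3, 5, 6, 1, 2]
Schedule:
  Job 4: M1 done at 7, M2 done at 15
  Job 3: M1 done at 18, M2 done at 25
  Job 5: M1 done at 27, M2 done at 31
  Job 6: M1 done at 36, M2 done at 40
  Job 1: M1 done at 46, M2 done at 48
  Job 2: M1 done at 54, M2 done at 56
Makespan = 56

56


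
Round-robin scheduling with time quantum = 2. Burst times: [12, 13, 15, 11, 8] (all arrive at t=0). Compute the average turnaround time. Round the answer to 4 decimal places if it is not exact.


Time quantum = 2
Execution trace:
  J1 runs 2 units, time = 2
  J2 runs 2 units, time = 4
  J3 runs 2 units, time = 6
  J4 runs 2 units, time = 8
  J5 runs 2 units, time = 10
  J1 runs 2 units, time = 12
  J2 runs 2 units, time = 14
  J3 runs 2 units, time = 16
  J4 runs 2 units, time = 18
  J5 runs 2 units, time = 20
  J1 runs 2 units, time = 22
  J2 runs 2 units, time = 24
  J3 runs 2 units, time = 26
  J4 runs 2 units, time = 28
  J5 runs 2 units, time = 30
  J1 runs 2 units, time = 32
  J2 runs 2 units, time = 34
  J3 runs 2 units, time = 36
  J4 runs 2 units, time = 38
  J5 runs 2 units, time = 40
  J1 runs 2 units, time = 42
  J2 runs 2 units, time = 44
  J3 runs 2 units, time = 46
  J4 runs 2 units, time = 48
  J1 runs 2 units, time = 50
  J2 runs 2 units, time = 52
  J3 runs 2 units, time = 54
  J4 runs 1 units, time = 55
  J2 runs 1 units, time = 56
  J3 runs 2 units, time = 58
  J3 runs 1 units, time = 59
Finish times: [50, 56, 59, 55, 40]
Average turnaround = 260/5 = 52.0

52.0


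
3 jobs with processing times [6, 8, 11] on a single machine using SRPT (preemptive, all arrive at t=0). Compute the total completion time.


Since all jobs arrive at t=0, SRPT equals SPT ordering.
SPT order: [6, 8, 11]
Completion times:
  Job 1: p=6, C=6
  Job 2: p=8, C=14
  Job 3: p=11, C=25
Total completion time = 6 + 14 + 25 = 45

45


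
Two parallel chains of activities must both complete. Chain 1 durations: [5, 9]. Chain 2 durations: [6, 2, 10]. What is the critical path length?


Path A total = 5 + 9 = 14
Path B total = 6 + 2 + 10 = 18
Critical path = longest path = max(14, 18) = 18

18


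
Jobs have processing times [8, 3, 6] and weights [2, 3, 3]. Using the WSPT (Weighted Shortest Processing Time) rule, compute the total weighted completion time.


Compute p/w ratios and sort ascending (WSPT): [(3, 3), (6, 3), (8, 2)]
Compute weighted completion times:
  Job (p=3,w=3): C=3, w*C=3*3=9
  Job (p=6,w=3): C=9, w*C=3*9=27
  Job (p=8,w=2): C=17, w*C=2*17=34
Total weighted completion time = 70

70


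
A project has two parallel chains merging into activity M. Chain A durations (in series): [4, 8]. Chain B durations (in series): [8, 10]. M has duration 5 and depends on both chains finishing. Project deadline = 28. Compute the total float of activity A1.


Forward pass: ES(A1) = sum of predecessors on chain A = 0
EF = ES + duration = 0 + 4 = 4
Backward pass: LF(M) = deadline = 28; LS(M) = 28 - 5 = 23
LF(A1) = LS(M) - sum(successors on chain A) = 23 - 8 = 15
LS = LF - duration = 15 - 4 = 11
Total float = LS - ES = 11 - 0 = 11

11


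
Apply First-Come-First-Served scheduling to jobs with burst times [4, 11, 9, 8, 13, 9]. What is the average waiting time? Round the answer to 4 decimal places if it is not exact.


FCFS order (as given): [4, 11, 9, 8, 13, 9]
Waiting times:
  Job 1: wait = 0
  Job 2: wait = 4
  Job 3: wait = 15
  Job 4: wait = 24
  Job 5: wait = 32
  Job 6: wait = 45
Sum of waiting times = 120
Average waiting time = 120/6 = 20.0

20.0


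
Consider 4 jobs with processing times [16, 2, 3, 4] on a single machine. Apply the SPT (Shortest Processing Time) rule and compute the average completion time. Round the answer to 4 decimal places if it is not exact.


Sort jobs by processing time (SPT order): [2, 3, 4, 16]
Compute completion times sequentially:
  Job 1: processing = 2, completes at 2
  Job 2: processing = 3, completes at 5
  Job 3: processing = 4, completes at 9
  Job 4: processing = 16, completes at 25
Sum of completion times = 41
Average completion time = 41/4 = 10.25

10.25


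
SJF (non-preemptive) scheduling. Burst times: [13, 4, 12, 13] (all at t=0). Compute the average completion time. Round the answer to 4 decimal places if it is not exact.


SJF order (ascending): [4, 12, 13, 13]
Completion times:
  Job 1: burst=4, C=4
  Job 2: burst=12, C=16
  Job 3: burst=13, C=29
  Job 4: burst=13, C=42
Average completion = 91/4 = 22.75

22.75


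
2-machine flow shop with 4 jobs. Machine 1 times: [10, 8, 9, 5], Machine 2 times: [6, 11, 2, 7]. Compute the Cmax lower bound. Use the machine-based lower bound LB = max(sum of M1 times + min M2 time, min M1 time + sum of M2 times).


LB1 = sum(M1 times) + min(M2 times) = 32 + 2 = 34
LB2 = min(M1 times) + sum(M2 times) = 5 + 26 = 31
Lower bound = max(LB1, LB2) = max(34, 31) = 34

34


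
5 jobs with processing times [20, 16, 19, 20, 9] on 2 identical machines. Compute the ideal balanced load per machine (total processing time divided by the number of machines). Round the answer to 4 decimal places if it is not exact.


Total processing time = 20 + 16 + 19 + 20 + 9 = 84
Number of machines = 2
Ideal balanced load = 84 / 2 = 42.0

42.0


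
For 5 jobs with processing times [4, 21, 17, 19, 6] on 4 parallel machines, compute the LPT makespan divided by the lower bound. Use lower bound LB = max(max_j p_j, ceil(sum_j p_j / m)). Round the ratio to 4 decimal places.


LPT order: [21, 19, 17, 6, 4]
Machine loads after assignment: [21, 19, 17, 10]
LPT makespan = 21
Lower bound = max(max_job, ceil(total/4)) = max(21, 17) = 21
Ratio = 21 / 21 = 1.0

1.0


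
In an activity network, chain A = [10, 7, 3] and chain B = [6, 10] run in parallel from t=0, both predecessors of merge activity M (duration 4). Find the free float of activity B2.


ES(B2) = sum of predecessors on chain B = 6
EF(B2) = ES + duration = 6 + 10 = 16
Successor of B2 is M. ES(M) = max(sum(A), sum(B)) = max(20, 16) = 20
Free float = ES(successor) - EF(current) = 20 - 16 = 4

4


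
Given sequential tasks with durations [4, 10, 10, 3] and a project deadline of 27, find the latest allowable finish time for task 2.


LF(activity 2) = deadline - sum of successor durations
Successors: activities 3 through 4 with durations [10, 3]
Sum of successor durations = 13
LF = 27 - 13 = 14

14


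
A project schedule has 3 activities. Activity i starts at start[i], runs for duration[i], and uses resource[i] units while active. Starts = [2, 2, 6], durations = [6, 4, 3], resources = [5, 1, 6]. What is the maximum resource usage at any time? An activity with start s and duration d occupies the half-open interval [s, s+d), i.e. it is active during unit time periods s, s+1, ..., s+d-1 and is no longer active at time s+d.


Each activity i is active on [start_i, start_i + duration_i).
Compute total resource usage per time slot:
  t=0: active resources = [], total = 0
  t=1: active resources = [], total = 0
  t=2: active resources = [5, 1], total = 6
  t=3: active resources = [5, 1], total = 6
  t=4: active resources = [5, 1], total = 6
  t=5: active resources = [5, 1], total = 6
  t=6: active resources = [5, 6], total = 11
  t=7: active resources = [5, 6], total = 11
  t=8: active resources = [6], total = 6
Peak resource demand = 11

11


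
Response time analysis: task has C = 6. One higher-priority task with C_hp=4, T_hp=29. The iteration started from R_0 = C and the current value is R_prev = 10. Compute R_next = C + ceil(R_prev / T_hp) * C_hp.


R_next = C + ceil(R_prev / T_hp) * C_hp
ceil(10 / 29) = ceil(0.3448) = 1
Interference = 1 * 4 = 4
R_next = 6 + 4 = 10
R_next = R_prev, so the iteration has converged (response time = 10).

10


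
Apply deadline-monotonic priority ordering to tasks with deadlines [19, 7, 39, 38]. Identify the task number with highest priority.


Sort tasks by relative deadline (ascending):
  Task 2: deadline = 7
  Task 1: deadline = 19
  Task 4: deadline = 38
  Task 3: deadline = 39
Priority order (highest first): [2, 1, 4, 3]
Highest priority task = 2

2


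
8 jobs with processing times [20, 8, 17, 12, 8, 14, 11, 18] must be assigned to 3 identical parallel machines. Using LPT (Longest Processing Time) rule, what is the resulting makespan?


Sort jobs in decreasing order (LPT): [20, 18, 17, 14, 12, 11, 8, 8]
Assign each job to the least loaded machine:
  Machine 1: jobs [20, 11, 8], load = 39
  Machine 2: jobs [18, 12, 8], load = 38
  Machine 3: jobs [17, 14], load = 31
Makespan = max load = 39

39


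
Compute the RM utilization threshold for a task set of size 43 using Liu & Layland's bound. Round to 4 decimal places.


Compute 2^(1/43) = 1.0162503252
Subtract 1: 1.0162503252 - 1 = 0.0162503252
Multiply by n: 43 * 0.0162503252 = 0.6987639836
Round to 4 dp: 0.6988

0.6988


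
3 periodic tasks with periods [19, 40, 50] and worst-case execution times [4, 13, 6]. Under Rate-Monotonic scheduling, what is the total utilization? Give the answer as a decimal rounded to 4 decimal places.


Compute individual utilizations (exact fractions):
  Task 1: C/T = 4/19 (approx. 0.2105)
  Task 2: C/T = 13/40 (approx. 0.325)
  Task 3: C/T = 6/50 = 3/25 (approx. 0.12)
Total utilization U = 4/19 + 13/40 + 3/25 = 2491/3800
Rounded to 4 decimal places: U = 0.6555
RM (Liu & Layland) bound for 3 tasks = 0.779763; compare with U = 2491/3800 (approx. 0.655526)
U <= bound, so schedulable by RM sufficient condition.

0.6555


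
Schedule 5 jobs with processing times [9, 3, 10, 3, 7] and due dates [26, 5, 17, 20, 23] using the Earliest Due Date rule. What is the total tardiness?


Sort by due date (EDD order): [(3, 5), (10, 17), (3, 20), (7, 23), (9, 26)]
Compute completion times and tardiness:
  Job 1: p=3, d=5, C=3, tardiness=max(0,3-5)=0
  Job 2: p=10, d=17, C=13, tardiness=max(0,13-17)=0
  Job 3: p=3, d=20, C=16, tardiness=max(0,16-20)=0
  Job 4: p=7, d=23, C=23, tardiness=max(0,23-23)=0
  Job 5: p=9, d=26, C=32, tardiness=max(0,32-26)=6
Total tardiness = 6

6


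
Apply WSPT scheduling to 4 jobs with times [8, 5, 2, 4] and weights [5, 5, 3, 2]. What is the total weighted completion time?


Compute p/w ratios and sort ascending (WSPT): [(2, 3), (5, 5), (8, 5), (4, 2)]
Compute weighted completion times:
  Job (p=2,w=3): C=2, w*C=3*2=6
  Job (p=5,w=5): C=7, w*C=5*7=35
  Job (p=8,w=5): C=15, w*C=5*15=75
  Job (p=4,w=2): C=19, w*C=2*19=38
Total weighted completion time = 154

154


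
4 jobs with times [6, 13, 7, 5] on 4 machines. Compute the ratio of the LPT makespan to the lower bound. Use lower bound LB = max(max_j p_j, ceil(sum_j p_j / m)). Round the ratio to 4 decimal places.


LPT order: [13, 7, 6, 5]
Machine loads after assignment: [13, 7, 6, 5]
LPT makespan = 13
Lower bound = max(max_job, ceil(total/4)) = max(13, 8) = 13
Ratio = 13 / 13 = 1.0

1.0


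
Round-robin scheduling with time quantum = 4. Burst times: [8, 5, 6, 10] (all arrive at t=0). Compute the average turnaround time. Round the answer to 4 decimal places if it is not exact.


Time quantum = 4
Execution trace:
  J1 runs 4 units, time = 4
  J2 runs 4 units, time = 8
  J3 runs 4 units, time = 12
  J4 runs 4 units, time = 16
  J1 runs 4 units, time = 20
  J2 runs 1 units, time = 21
  J3 runs 2 units, time = 23
  J4 runs 4 units, time = 27
  J4 runs 2 units, time = 29
Finish times: [20, 21, 23, 29]
Average turnaround = 93/4 = 23.25

23.25


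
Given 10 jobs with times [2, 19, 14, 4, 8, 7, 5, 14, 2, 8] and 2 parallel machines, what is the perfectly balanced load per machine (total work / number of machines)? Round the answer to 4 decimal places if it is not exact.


Total processing time = 2 + 19 + 14 + 4 + 8 + 7 + 5 + 14 + 2 + 8 = 83
Number of machines = 2
Ideal balanced load = 83 / 2 = 41.5

41.5


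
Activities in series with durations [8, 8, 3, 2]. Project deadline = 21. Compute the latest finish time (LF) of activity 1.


LF(activity 1) = deadline - sum of successor durations
Successors: activities 2 through 4 with durations [8, 3, 2]
Sum of successor durations = 13
LF = 21 - 13 = 8

8


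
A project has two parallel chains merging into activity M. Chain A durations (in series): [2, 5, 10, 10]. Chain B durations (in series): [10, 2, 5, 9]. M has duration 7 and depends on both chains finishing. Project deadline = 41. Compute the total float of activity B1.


Forward pass: ES(B1) = sum of predecessors on chain B = 0
EF = ES + duration = 0 + 10 = 10
Backward pass: LF(M) = deadline = 41; LS(M) = 41 - 7 = 34
LF(B1) = LS(M) - sum(successors on chain B) = 34 - 16 = 18
LS = LF - duration = 18 - 10 = 8
Total float = LS - ES = 8 - 0 = 8

8


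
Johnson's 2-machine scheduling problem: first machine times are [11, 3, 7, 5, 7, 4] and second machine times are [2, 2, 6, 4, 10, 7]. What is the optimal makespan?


Apply Johnson's rule:
  Group 1 (a <= b): [(6, 4, 7), (5, 7, 10)]
  Group 2 (a > b): [(3, 7, 6), (4, 5, 4), (1, 11, 2), (2, 3, 2)]
Optimal job order: [6, 5, 3, 4, 1, 2]
Schedule:
  Job 6: M1 done at 4, M2 done at 11
  Job 5: M1 done at 11, M2 done at 21
  Job 3: M1 done at 18, M2 done at 27
  Job 4: M1 done at 23, M2 done at 31
  Job 1: M1 done at 34, M2 done at 36
  Job 2: M1 done at 37, M2 done at 39
Makespan = 39

39


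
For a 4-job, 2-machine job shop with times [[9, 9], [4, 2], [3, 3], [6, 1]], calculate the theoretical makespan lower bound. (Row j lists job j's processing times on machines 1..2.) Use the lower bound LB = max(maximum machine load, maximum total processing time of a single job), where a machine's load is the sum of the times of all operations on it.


Machine loads:
  Machine 1: 9 + 4 + 3 + 6 = 22
  Machine 2: 9 + 2 + 3 + 1 = 15
Max machine load = 22
Job totals:
  Job 1: 18
  Job 2: 6
  Job 3: 6
  Job 4: 7
Max job total = 18
Lower bound = max(22, 18) = 22

22


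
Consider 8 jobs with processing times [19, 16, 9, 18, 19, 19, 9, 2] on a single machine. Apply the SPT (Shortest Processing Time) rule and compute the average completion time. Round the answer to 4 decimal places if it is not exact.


Sort jobs by processing time (SPT order): [2, 9, 9, 16, 18, 19, 19, 19]
Compute completion times sequentially:
  Job 1: processing = 2, completes at 2
  Job 2: processing = 9, completes at 11
  Job 3: processing = 9, completes at 20
  Job 4: processing = 16, completes at 36
  Job 5: processing = 18, completes at 54
  Job 6: processing = 19, completes at 73
  Job 7: processing = 19, completes at 92
  Job 8: processing = 19, completes at 111
Sum of completion times = 399
Average completion time = 399/8 = 49.875

49.875


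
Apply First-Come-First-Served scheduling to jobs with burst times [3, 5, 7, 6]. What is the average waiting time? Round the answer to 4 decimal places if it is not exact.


FCFS order (as given): [3, 5, 7, 6]
Waiting times:
  Job 1: wait = 0
  Job 2: wait = 3
  Job 3: wait = 8
  Job 4: wait = 15
Sum of waiting times = 26
Average waiting time = 26/4 = 6.5

6.5


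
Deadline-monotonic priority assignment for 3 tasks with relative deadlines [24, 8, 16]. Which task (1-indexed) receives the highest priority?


Sort tasks by relative deadline (ascending):
  Task 2: deadline = 8
  Task 3: deadline = 16
  Task 1: deadline = 24
Priority order (highest first): [2, 3, 1]
Highest priority task = 2

2


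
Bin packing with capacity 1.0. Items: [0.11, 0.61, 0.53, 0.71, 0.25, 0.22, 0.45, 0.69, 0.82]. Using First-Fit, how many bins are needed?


Place items sequentially using First-Fit:
  Item 0.11 -> new Bin 1
  Item 0.61 -> Bin 1 (now 0.72)
  Item 0.53 -> new Bin 2
  Item 0.71 -> new Bin 3
  Item 0.25 -> Bin 1 (now 0.97)
  Item 0.22 -> Bin 2 (now 0.75)
  Item 0.45 -> new Bin 4
  Item 0.69 -> new Bin 5
  Item 0.82 -> new Bin 6
Total bins used = 6

6


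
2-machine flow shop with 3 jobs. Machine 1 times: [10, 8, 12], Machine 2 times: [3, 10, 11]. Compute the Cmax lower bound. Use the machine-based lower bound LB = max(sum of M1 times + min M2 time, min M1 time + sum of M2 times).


LB1 = sum(M1 times) + min(M2 times) = 30 + 3 = 33
LB2 = min(M1 times) + sum(M2 times) = 8 + 24 = 32
Lower bound = max(LB1, LB2) = max(33, 32) = 33

33


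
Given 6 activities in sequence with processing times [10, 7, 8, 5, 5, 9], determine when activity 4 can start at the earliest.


Activity 4 starts after activities 1 through 3 complete.
Predecessor durations: [10, 7, 8]
ES = 10 + 7 + 8 = 25

25


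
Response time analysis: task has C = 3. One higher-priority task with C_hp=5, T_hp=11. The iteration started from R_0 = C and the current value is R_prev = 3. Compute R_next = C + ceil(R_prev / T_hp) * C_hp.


R_next = C + ceil(R_prev / T_hp) * C_hp
ceil(3 / 11) = ceil(0.2727) = 1
Interference = 1 * 5 = 5
R_next = 3 + 5 = 8

8


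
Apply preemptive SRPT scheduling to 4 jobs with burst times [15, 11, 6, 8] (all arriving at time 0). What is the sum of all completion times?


Since all jobs arrive at t=0, SRPT equals SPT ordering.
SPT order: [6, 8, 11, 15]
Completion times:
  Job 1: p=6, C=6
  Job 2: p=8, C=14
  Job 3: p=11, C=25
  Job 4: p=15, C=40
Total completion time = 6 + 14 + 25 + 40 = 85

85


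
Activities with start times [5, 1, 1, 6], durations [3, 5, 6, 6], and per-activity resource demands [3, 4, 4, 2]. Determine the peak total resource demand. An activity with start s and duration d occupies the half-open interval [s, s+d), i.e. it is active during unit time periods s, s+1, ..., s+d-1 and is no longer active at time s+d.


Each activity i is active on [start_i, start_i + duration_i).
Compute total resource usage per time slot:
  t=0: active resources = [], total = 0
  t=1: active resources = [4, 4], total = 8
  t=2: active resources = [4, 4], total = 8
  t=3: active resources = [4, 4], total = 8
  t=4: active resources = [4, 4], total = 8
  t=5: active resources = [3, 4, 4], total = 11
  t=6: active resources = [3, 4, 2], total = 9
  t=7: active resources = [3, 2], total = 5
  t=8: active resources = [2], total = 2
  t=9: active resources = [2], total = 2
  t=10: active resources = [2], total = 2
  t=11: active resources = [2], total = 2
Peak resource demand = 11

11


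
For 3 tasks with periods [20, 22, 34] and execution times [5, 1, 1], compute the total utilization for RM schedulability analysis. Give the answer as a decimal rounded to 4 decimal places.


Compute individual utilizations (exact fractions):
  Task 1: C/T = 5/20 = 1/4 (approx. 0.25)
  Task 2: C/T = 1/22 (approx. 0.0455)
  Task 3: C/T = 1/34 (approx. 0.0294)
Total utilization U = 1/4 + 1/22 + 1/34 = 243/748
Rounded to 4 decimal places: U = 0.3249
RM (Liu & Layland) bound for 3 tasks = 0.779763; compare with U = 243/748 (approx. 0.324866)
U <= bound, so schedulable by RM sufficient condition.

0.3249


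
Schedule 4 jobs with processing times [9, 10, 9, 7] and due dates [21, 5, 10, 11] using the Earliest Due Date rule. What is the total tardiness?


Sort by due date (EDD order): [(10, 5), (9, 10), (7, 11), (9, 21)]
Compute completion times and tardiness:
  Job 1: p=10, d=5, C=10, tardiness=max(0,10-5)=5
  Job 2: p=9, d=10, C=19, tardiness=max(0,19-10)=9
  Job 3: p=7, d=11, C=26, tardiness=max(0,26-11)=15
  Job 4: p=9, d=21, C=35, tardiness=max(0,35-21)=14
Total tardiness = 43

43


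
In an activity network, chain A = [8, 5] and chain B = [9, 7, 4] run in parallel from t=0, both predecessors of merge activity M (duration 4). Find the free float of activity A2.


ES(A2) = sum of predecessors on chain A = 8
EF(A2) = ES + duration = 8 + 5 = 13
Successor of A2 is M. ES(M) = max(sum(A), sum(B)) = max(13, 20) = 20
Free float = ES(successor) - EF(current) = 20 - 13 = 7

7


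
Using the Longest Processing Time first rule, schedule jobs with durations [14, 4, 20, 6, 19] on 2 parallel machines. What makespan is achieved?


Sort jobs in decreasing order (LPT): [20, 19, 14, 6, 4]
Assign each job to the least loaded machine:
  Machine 1: jobs [20, 6, 4], load = 30
  Machine 2: jobs [19, 14], load = 33
Makespan = max load = 33

33


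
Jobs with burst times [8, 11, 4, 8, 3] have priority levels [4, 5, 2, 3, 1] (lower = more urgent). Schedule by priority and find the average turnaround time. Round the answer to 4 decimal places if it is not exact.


Sort by priority (ascending = highest first):
Order: [(1, 3), (2, 4), (3, 8), (4, 8), (5, 11)]
Completion times:
  Priority 1, burst=3, C=3
  Priority 2, burst=4, C=7
  Priority 3, burst=8, C=15
  Priority 4, burst=8, C=23
  Priority 5, burst=11, C=34
Average turnaround = 82/5 = 16.4

16.4


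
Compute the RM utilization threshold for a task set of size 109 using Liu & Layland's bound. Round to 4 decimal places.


Compute 2^(1/109) = 1.0063794108
Subtract 1: 1.0063794108 - 1 = 0.0063794108
Multiply by n: 109 * 0.0063794108 = 0.6953557772
Round to 4 dp: 0.6954

0.6954


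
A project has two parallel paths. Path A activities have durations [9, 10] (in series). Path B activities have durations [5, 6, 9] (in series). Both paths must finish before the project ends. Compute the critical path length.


Path A total = 9 + 10 = 19
Path B total = 5 + 6 + 9 = 20
Critical path = longest path = max(19, 20) = 20

20


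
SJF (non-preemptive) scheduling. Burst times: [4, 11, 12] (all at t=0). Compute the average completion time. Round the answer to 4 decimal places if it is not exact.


SJF order (ascending): [4, 11, 12]
Completion times:
  Job 1: burst=4, C=4
  Job 2: burst=11, C=15
  Job 3: burst=12, C=27
Average completion = 46/3 = 15.3333

15.3333


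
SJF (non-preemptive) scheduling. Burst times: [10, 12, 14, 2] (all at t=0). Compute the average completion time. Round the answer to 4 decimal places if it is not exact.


SJF order (ascending): [2, 10, 12, 14]
Completion times:
  Job 1: burst=2, C=2
  Job 2: burst=10, C=12
  Job 3: burst=12, C=24
  Job 4: burst=14, C=38
Average completion = 76/4 = 19.0

19.0


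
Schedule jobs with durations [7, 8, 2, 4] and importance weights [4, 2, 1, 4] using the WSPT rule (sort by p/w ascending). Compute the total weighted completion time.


Compute p/w ratios and sort ascending (WSPT): [(4, 4), (7, 4), (2, 1), (8, 2)]
Compute weighted completion times:
  Job (p=4,w=4): C=4, w*C=4*4=16
  Job (p=7,w=4): C=11, w*C=4*11=44
  Job (p=2,w=1): C=13, w*C=1*13=13
  Job (p=8,w=2): C=21, w*C=2*21=42
Total weighted completion time = 115

115


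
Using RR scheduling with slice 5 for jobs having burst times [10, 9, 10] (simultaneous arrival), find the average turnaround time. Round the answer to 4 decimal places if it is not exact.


Time quantum = 5
Execution trace:
  J1 runs 5 units, time = 5
  J2 runs 5 units, time = 10
  J3 runs 5 units, time = 15
  J1 runs 5 units, time = 20
  J2 runs 4 units, time = 24
  J3 runs 5 units, time = 29
Finish times: [20, 24, 29]
Average turnaround = 73/3 = 24.3333

24.3333


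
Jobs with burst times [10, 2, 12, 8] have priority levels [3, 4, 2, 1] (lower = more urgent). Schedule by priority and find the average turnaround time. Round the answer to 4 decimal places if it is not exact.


Sort by priority (ascending = highest first):
Order: [(1, 8), (2, 12), (3, 10), (4, 2)]
Completion times:
  Priority 1, burst=8, C=8
  Priority 2, burst=12, C=20
  Priority 3, burst=10, C=30
  Priority 4, burst=2, C=32
Average turnaround = 90/4 = 22.5

22.5


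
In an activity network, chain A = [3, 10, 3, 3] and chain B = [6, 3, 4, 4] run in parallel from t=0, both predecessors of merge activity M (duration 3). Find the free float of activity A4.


ES(A4) = sum of predecessors on chain A = 16
EF(A4) = ES + duration = 16 + 3 = 19
Successor of A4 is M. ES(M) = max(sum(A), sum(B)) = max(19, 17) = 19
Free float = ES(successor) - EF(current) = 19 - 19 = 0

0


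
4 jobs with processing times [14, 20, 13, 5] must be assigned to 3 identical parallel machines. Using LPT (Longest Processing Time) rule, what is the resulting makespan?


Sort jobs in decreasing order (LPT): [20, 14, 13, 5]
Assign each job to the least loaded machine:
  Machine 1: jobs [20], load = 20
  Machine 2: jobs [14], load = 14
  Machine 3: jobs [13, 5], load = 18
Makespan = max load = 20

20


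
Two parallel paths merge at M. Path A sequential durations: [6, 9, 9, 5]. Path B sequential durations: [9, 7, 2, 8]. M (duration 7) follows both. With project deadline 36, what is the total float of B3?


Forward pass: ES(B3) = sum of predecessors on chain B = 16
EF = ES + duration = 16 + 2 = 18
Backward pass: LF(M) = deadline = 36; LS(M) = 36 - 7 = 29
LF(B3) = LS(M) - sum(successors on chain B) = 29 - 8 = 21
LS = LF - duration = 21 - 2 = 19
Total float = LS - ES = 19 - 16 = 3

3


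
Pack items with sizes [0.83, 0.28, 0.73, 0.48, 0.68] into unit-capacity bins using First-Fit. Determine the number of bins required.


Place items sequentially using First-Fit:
  Item 0.83 -> new Bin 1
  Item 0.28 -> new Bin 2
  Item 0.73 -> new Bin 3
  Item 0.48 -> Bin 2 (now 0.76)
  Item 0.68 -> new Bin 4
Total bins used = 4

4


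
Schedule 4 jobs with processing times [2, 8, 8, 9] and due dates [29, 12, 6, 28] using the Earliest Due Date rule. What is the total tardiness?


Sort by due date (EDD order): [(8, 6), (8, 12), (9, 28), (2, 29)]
Compute completion times and tardiness:
  Job 1: p=8, d=6, C=8, tardiness=max(0,8-6)=2
  Job 2: p=8, d=12, C=16, tardiness=max(0,16-12)=4
  Job 3: p=9, d=28, C=25, tardiness=max(0,25-28)=0
  Job 4: p=2, d=29, C=27, tardiness=max(0,27-29)=0
Total tardiness = 6

6


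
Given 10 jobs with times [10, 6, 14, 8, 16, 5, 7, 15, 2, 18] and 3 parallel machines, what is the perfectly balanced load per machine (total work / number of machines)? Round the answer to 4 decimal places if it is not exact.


Total processing time = 10 + 6 + 14 + 8 + 16 + 5 + 7 + 15 + 2 + 18 = 101
Number of machines = 3
Ideal balanced load = 101 / 3 = 33.6667

33.6667


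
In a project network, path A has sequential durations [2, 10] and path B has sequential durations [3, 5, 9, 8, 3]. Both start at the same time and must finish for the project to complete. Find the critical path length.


Path A total = 2 + 10 = 12
Path B total = 3 + 5 + 9 + 8 + 3 = 28
Critical path = longest path = max(12, 28) = 28

28


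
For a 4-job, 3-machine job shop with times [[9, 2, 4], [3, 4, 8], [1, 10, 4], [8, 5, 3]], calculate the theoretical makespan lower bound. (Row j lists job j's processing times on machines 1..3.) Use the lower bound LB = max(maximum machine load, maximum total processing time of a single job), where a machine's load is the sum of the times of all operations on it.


Machine loads:
  Machine 1: 9 + 3 + 1 + 8 = 21
  Machine 2: 2 + 4 + 10 + 5 = 21
  Machine 3: 4 + 8 + 4 + 3 = 19
Max machine load = 21
Job totals:
  Job 1: 15
  Job 2: 15
  Job 3: 15
  Job 4: 16
Max job total = 16
Lower bound = max(21, 16) = 21

21


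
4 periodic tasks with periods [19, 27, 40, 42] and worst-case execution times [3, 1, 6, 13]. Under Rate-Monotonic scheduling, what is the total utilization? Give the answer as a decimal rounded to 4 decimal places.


Compute individual utilizations (exact fractions):
  Task 1: C/T = 3/19 (approx. 0.1579)
  Task 2: C/T = 1/27 (approx. 0.037)
  Task 3: C/T = 6/40 = 3/20 (approx. 0.15)
  Task 4: C/T = 13/42 (approx. 0.3095)
Total utilization U = 3/19 + 1/27 + 3/20 + 13/42 = 47003/71820
Rounded to 4 decimal places: U = 0.6545
RM (Liu & Layland) bound for 4 tasks = 0.756828; compare with U = 47003/71820 (approx. 0.654456)
U <= bound, so schedulable by RM sufficient condition.

0.6545
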